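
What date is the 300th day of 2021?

Oct 27, 2021

Jan has 31 days (300 − 31 = 269 remain).
Feb has 28 days (269 − 28 = 241 remain).
Mar has 31 days (241 − 31 = 210 remain).
Apr has 30 days (210 − 30 = 180 remain).
May has 31 days (180 − 31 = 149 remain).
Jun has 30 days (149 − 30 = 119 remain).
Jul has 31 days (119 − 31 = 88 remain).
Aug has 31 days (88 − 31 = 57 remain).
Sep has 30 days (57 − 30 = 27 remain).
27 into Oct → Oct 27.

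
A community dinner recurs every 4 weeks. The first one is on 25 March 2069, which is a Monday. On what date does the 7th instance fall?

9 September 2069

The 7th occurrence is 6 intervals after the first: 6 × 28 = 168 days after 25 March 2069.
March has 31 days — 6 days to the end of March leaves 162.
April has 30 days (132 left).
May has 31 days (101 left).
June has 30 days (71 left).
July has 31 days (40 left).
August has 31 days (9 left).
9 days into September → 9 September 2069.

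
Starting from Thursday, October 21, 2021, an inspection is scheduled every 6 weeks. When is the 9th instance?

The 9th occurrence is 8 intervals after the first: 8 × 42 = 336 days after October 21, 2021.
October has 31 days — 10 days to the end of October leaves 326.
November has 30 days (296 left).
December has 31 days (265 left).
January has 31 days (234 left).
February has 28 days (206 left).
March has 31 days (175 left).
April has 30 days (145 left).
May has 31 days (114 left).
June has 30 days (84 left).
July has 31 days (53 left).
August has 31 days (22 left).
22 days into September → September 22, 2022.

September 22, 2022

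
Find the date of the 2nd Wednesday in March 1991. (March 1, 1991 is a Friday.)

1991-03-13

March 1991 begins on a Friday, so the first Wednesday is March 6 (5 days later).
The 2nd Wednesday is 1 weeks later: 6 + 7 = 13.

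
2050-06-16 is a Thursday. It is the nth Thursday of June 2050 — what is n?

3rd

Day 16 falls in week ⌈16/7⌉ of the month.
Days 1–7 hold the 1st Thursday, 8–14 the 2nd, 15–21 the 3rd, 22–28 the 4th, 29–31 the 5th.
16 is in the range for the 3rd.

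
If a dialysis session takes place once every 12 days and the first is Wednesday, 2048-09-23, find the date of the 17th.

2049-04-03

The 17th occurrence is 16 intervals after the first: 16 × 12 = 192 days after 2048-09-23.
September has 30 days — 7 days to the end of September leaves 185.
October has 31 days (154 left).
November has 30 days (124 left).
December has 31 days (93 left).
January has 31 days (62 left).
February has 28 days (34 left).
March has 31 days (3 left).
3 days into April → 2049-04-03.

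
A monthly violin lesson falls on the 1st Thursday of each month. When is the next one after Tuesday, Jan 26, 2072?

Feb 4, 2072

Jan 2072 starts on a Friday, so its 1st Thursday is Jan 7, 2072 (6 days in).
That is not after Jan 26, 2072, so look at Feb 2072.
Feb 2072 starts on a Monday, so its 1st Thursday is Feb 4, 2072 (3 days in).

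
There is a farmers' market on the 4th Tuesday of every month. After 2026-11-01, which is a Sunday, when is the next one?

2026-11-24

November 2026 starts on a Sunday; its first Tuesday is the 3rd, so the 4th Tuesday is the 24th — 2026-11-24.
2026-11-24 is after 2026-11-01, so that is the next one.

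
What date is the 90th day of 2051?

January has 31 days (90 − 31 = 59 remain).
February has 28 days (59 − 28 = 31 remain).
31 into March → March 31.

March 31, 2051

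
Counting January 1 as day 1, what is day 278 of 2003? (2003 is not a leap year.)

Jan has 31 days (278 − 31 = 247 remain).
Feb has 28 days (247 − 28 = 219 remain).
Mar has 31 days (219 − 31 = 188 remain).
Apr has 30 days (188 − 30 = 158 remain).
May has 31 days (158 − 31 = 127 remain).
Jun has 30 days (127 − 30 = 97 remain).
Jul has 31 days (97 − 31 = 66 remain).
Aug has 31 days (66 − 31 = 35 remain).
Sep has 30 days (35 − 30 = 5 remain).
5 into Oct → Oct 5.

Oct 5, 2003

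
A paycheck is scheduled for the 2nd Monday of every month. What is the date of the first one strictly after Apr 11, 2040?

Apr 2040 starts on a Sunday; its first Monday is the 2nd, so the 2nd Monday is the 9th — Apr 9, 2040.
That is not after Apr 11, 2040, so look at May 2040.
May 2040 starts on a Tuesday; its first Monday is the 7th, so the 2nd Monday is the 14th — May 14, 2040.

May 14, 2040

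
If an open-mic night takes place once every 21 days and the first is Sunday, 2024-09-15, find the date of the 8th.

The 8th occurrence is 7 intervals after the first: 7 × 21 = 147 days after 2024-09-15.
September has 30 days — 15 days to the end of September leaves 132.
October has 31 days (101 left).
November has 30 days (71 left).
December has 31 days (40 left).
January has 31 days (9 left).
9 days into February → 2025-02-09.

2025-02-09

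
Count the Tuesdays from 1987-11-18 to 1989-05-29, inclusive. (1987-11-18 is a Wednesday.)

79

1987-11-18 is a Wednesday; the first Tuesday on or after it is 1987-11-24 (6 days later).
From 1987-11-24 to 1989-05-29: 37 + 366 + 149 = 552 days (rest of 1987, 1988, to 1989-05-29 in 1989).
552 ÷ 7 = 78 full weeks with remainder 6, so 78 more Tuesdays after the first → 79.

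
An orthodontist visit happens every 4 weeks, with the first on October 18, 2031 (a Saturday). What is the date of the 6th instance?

The 6th occurrence is 5 intervals after the first: 5 × 28 = 140 days after October 18, 2031.
October has 31 days — 13 days to the end of October leaves 127.
November has 30 days (97 left).
December has 31 days (66 left).
January has 31 days (35 left).
February has 29 days (6 left).
6 days into March → March 6, 2032.

March 6, 2032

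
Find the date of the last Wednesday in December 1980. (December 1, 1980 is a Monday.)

December 31, 1980

December 1980 begins on a Monday, so the first Wednesday is December 3 (2 days later).
December 1980 has 31 days. Adding weeks: 3, 10, 17, 24, 31 — the last one ≤ 31 is the 31st.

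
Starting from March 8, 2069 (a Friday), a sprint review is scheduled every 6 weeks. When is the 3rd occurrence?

May 31, 2069

The 3rd occurrence is 2 intervals after the first: 2 × 42 = 84 days after March 8, 2069.
March has 31 days — 23 days to the end of March leaves 61.
April has 30 days (31 left).
31 days into May → May 31, 2069.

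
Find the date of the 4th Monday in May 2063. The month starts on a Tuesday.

28 May 2063

May 2063 begins on a Tuesday, so the first Monday is May 7 (6 days later).
The 4th Monday is 3 weeks later: 7 + 21 = 28.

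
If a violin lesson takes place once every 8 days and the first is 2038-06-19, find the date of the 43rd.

The 43rd occurrence is 42 intervals after the first: 42 × 8 = 336 days after 2038-06-19.
June has 30 days — 11 days to the end of June leaves 325.
July has 31 days (294 left).
August has 31 days (263 left).
September has 30 days (233 left).
October has 31 days (202 left).
November has 30 days (172 left).
December has 31 days (141 left).
January has 31 days (110 left).
February has 28 days (82 left).
March has 31 days (51 left).
April has 30 days (21 left).
21 days into May → 2039-05-21.

2039-05-21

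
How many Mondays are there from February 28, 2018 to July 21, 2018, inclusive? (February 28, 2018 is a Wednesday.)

February 28, 2018 is a Wednesday; the first Monday on or after it is March 5, 2018 (5 days later).
From March 5, 2018 to July 21, 2018: 26 + 30 + 31 + 30 + 21 = 138 days (rest of March, April, May, June, July).
138 ÷ 7 = 19 full weeks with remainder 5, so 19 more Mondays after the first → 20.

20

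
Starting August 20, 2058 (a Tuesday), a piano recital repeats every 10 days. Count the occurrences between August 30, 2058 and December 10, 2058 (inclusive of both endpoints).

Occurrences land 10·i days after August 20, 2058 for i = 0, 1, 2, …
August 30, 2058 is 10 days after the start; 10 ÷ 10 = 1 remainder 0. First occurrence in the window: #2 on August 30, 2058 (1×10 = 10 days in).
December 10, 2058 is 112 days after the start; 112 ÷ 10 = 11 remainder 2. Last occurrence in the window: #12 on December 8, 2058.
Occurrences #2 through #12: 11 in total.

11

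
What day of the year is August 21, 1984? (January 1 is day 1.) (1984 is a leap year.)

Days in months before August: 31 + 29 + 31 + 30 + 31 + 30 + 31 = 213.
Plus 21 days into August → day 234.

234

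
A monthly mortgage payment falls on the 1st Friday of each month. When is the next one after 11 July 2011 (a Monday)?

July 2011 starts on a Friday, so its 1st Friday is 1 July 2011.
That is not after 11 July 2011, so look at August 2011.
August 2011 starts on a Monday, so its 1st Friday is 5 August 2011 (4 days in).

5 August 2011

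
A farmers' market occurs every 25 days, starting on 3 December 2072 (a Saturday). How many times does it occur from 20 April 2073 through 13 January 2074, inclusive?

11

Occurrences land 25·i days after 3 December 2072 for i = 0, 1, 2, …
20 April 2073 is 138 days after the start; 138 ÷ 25 = 5 remainder 13; since the remainder is 13, round up to i = 6. First occurrence in the window: #7 on 2 May 2073 (6×25 = 150 days in).
13 January 2074 is 406 days after the start; 406 ÷ 25 = 16 remainder 6. Last occurrence in the window: #17 on 7 January 2074.
Occurrences #7 through #17: 11 in total.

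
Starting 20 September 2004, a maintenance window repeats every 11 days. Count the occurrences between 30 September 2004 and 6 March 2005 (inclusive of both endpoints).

Occurrences land 11·i days after 20 September 2004 for i = 0, 1, 2, …
30 September 2004 is 10 days after the start; 10 ÷ 11 = 0 remainder 10; since the remainder is 10, round up to i = 1. First occurrence in the window: #2 on 1 October 2004 (1×11 = 11 days in).
6 March 2005 is 167 days after the start; 167 ÷ 11 = 15 remainder 2. Last occurrence in the window: #16 on 4 March 2005.
Occurrences #2 through #16: 15 in total.

15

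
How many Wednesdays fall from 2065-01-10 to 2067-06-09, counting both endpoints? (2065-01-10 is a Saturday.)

2065-01-10 is a Saturday; the first Wednesday on or after it is 2065-01-14 (4 days later).
From 2065-01-14 to 2067-06-09: 351 + 365 + 160 = 876 days (rest of 2065, 2066, to 2067-06-09 in 2067).
876 ÷ 7 = 125 full weeks with remainder 1, so 125 more Wednesdays after the first → 126.

126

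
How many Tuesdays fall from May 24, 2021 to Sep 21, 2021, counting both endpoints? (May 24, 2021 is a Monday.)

May 24, 2021 is a Monday; the first Tuesday on or after it is May 25, 2021 (1 day later).
From May 25, 2021 to Sep 21, 2021: 6 + 30 + 31 + 31 + 21 = 119 days (rest of May, Jun, Jul, Aug, Sep).
119 ÷ 7 = 17 full weeks with remainder 0, so 17 more Tuesdays after the first → 18.

18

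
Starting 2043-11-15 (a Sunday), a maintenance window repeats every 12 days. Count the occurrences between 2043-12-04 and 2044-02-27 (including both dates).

7

Occurrences land 12·i days after 2043-11-15 for i = 0, 1, 2, …
2043-12-04 is 19 days after the start; 19 ÷ 12 = 1 remainder 7; since the remainder is 7, round up to i = 2. First occurrence in the window: #3 on 2043-12-09 (2×12 = 24 days in).
2044-02-27 is 104 days after the start; 104 ÷ 12 = 8 remainder 8. Last occurrence in the window: #9 on 2044-02-19.
Occurrences #3 through #9: 7 in total.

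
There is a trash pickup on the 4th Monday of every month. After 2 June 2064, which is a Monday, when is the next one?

23 June 2064

June 2064 starts on a Sunday; its first Monday is the 2nd, so the 4th Monday is the 23rd — 23 June 2064.
23 June 2064 is after 2 June 2064, so that is the next one.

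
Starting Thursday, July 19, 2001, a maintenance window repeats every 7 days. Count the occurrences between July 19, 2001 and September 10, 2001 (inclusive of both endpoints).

Occurrences land 7·i days after July 19, 2001 for i = 0, 1, 2, …
The window opens on the start date, so the first occurrence inside is #1 on July 19, 2001.
September 10, 2001 is 53 days after the start; 53 ÷ 7 = 7 remainder 4. Last occurrence in the window: #8 on September 6, 2001.
Occurrences #1 through #8: 8 in total.

8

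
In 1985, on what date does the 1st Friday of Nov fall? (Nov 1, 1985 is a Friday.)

Nov 1985 begins on a Friday, so the first Friday is Nov 1.

Nov 1, 1985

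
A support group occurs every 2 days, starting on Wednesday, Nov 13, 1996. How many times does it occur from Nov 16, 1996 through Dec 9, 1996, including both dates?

Occurrences land 2·i days after Nov 13, 1996 for i = 0, 1, 2, …
Nov 16, 1996 is 3 days after the start; 3 ÷ 2 = 1 remainder 1; since the remainder is 1, round up to i = 2. First occurrence in the window: #3 on Nov 17, 1996 (2×2 = 4 days in).
Dec 9, 1996 is 26 days after the start; 26 ÷ 2 = 13 remainder 0. Last occurrence in the window: #14 on Dec 9, 1996.
Occurrences #3 through #14: 12 in total.

12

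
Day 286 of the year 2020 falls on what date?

12 October 2020

January has 31 days (286 − 31 = 255 remain).
February has 29 days (255 − 29 = 226 remain).
March has 31 days (226 − 31 = 195 remain).
April has 30 days (195 − 30 = 165 remain).
May has 31 days (165 − 31 = 134 remain).
June has 30 days (134 − 30 = 104 remain).
July has 31 days (104 − 31 = 73 remain).
August has 31 days (73 − 31 = 42 remain).
September has 30 days (42 − 30 = 12 remain).
12 into October → October 12.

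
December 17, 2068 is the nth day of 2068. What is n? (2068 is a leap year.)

352

Days in months before December: 31 + 29 + 31 + 30 + 31 + 30 + 31 + 31 + 30 + 31 + 30 = 335.
Plus 17 days into December → day 352.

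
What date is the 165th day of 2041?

2041-06-14

January has 31 days (165 − 31 = 134 remain).
February has 28 days (134 − 28 = 106 remain).
March has 31 days (106 − 31 = 75 remain).
April has 30 days (75 − 30 = 45 remain).
May has 31 days (45 − 31 = 14 remain).
14 into June → June 14.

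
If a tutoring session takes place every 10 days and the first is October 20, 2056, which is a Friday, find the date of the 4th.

The 4th occurrence is 3 intervals after the first: 3 × 10 = 30 days after October 20, 2056.
October has 31 days — 11 days to the end of October leaves 19.
19 days into November → November 19, 2056.

November 19, 2056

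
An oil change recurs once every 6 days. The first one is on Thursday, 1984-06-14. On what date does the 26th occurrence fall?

The 26th occurrence is 25 intervals after the first: 25 × 6 = 150 days after 1984-06-14.
June has 30 days — 16 days to the end of June leaves 134.
July has 31 days (103 left).
August has 31 days (72 left).
September has 30 days (42 left).
October has 31 days (11 left).
11 days into November → 1984-11-11.

1984-11-11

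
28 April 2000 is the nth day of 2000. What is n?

119

Days in months before April: 31 + 29 + 31 = 91.
Plus 28 days into April → day 119.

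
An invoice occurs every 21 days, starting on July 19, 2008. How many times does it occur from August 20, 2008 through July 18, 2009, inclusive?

16

Occurrences land 21·i days after July 19, 2008 for i = 0, 1, 2, …
August 20, 2008 is 32 days after the start; 32 ÷ 21 = 1 remainder 11; since the remainder is 11, round up to i = 2. First occurrence in the window: #3 on August 30, 2008 (2×21 = 42 days in).
July 18, 2009 is 364 days after the start; 364 ÷ 21 = 17 remainder 7. Last occurrence in the window: #18 on July 11, 2009.
Occurrences #3 through #18: 16 in total.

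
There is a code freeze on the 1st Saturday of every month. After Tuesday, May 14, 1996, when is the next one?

May 1996 starts on a Wednesday, so its 1st Saturday is May 4, 1996 (3 days in).
That is not after May 14, 1996, so look at June 1996.
June 1996 starts on a Saturday, so its 1st Saturday is June 1, 1996.

June 1, 1996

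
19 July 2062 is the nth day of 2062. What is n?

Days in months before July: 31 + 28 + 31 + 30 + 31 + 30 = 181.
Plus 19 days into July → day 200.

200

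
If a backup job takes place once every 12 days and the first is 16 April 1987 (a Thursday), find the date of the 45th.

The 45th occurrence is 44 intervals after the first: 44 × 12 = 528 days after 16 April 1987.
April has 30 days — 14 days to the end of April leaves 514.
From end of April to end of 1987 is 245 days (269 left).
January has 31 days (238 left).
February has 29 days (209 left).
March has 31 days (178 left).
April has 30 days (148 left).
May has 31 days (117 left).
June has 30 days (87 left).
July has 31 days (56 left).
August has 31 days (25 left).
25 days into September → 25 September 1988.

25 September 1988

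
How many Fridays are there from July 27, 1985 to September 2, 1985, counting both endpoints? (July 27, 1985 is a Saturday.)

July 27, 1985 is a Saturday; the first Friday on or after it is August 2, 1985 (6 days later).
From August 2, 1985 to September 2, 1985: 29 + 2 = 31 days (rest of August, September).
31 ÷ 7 = 4 full weeks with remainder 3, so 4 more Fridays after the first → 5.

5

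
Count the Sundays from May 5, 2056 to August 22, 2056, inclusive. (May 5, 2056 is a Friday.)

May 5, 2056 is a Friday; the first Sunday on or after it is May 7, 2056 (2 days later).
From May 7, 2056 to August 22, 2056: 24 + 30 + 31 + 22 = 107 days (rest of May, June, July, August).
107 ÷ 7 = 15 full weeks with remainder 2, so 15 more Sundays after the first → 16.

16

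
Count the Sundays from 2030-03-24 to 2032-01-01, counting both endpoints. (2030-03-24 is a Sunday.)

2030-03-24 is a Sunday; the first Sunday on or after it is 2030-03-24.
From 2030-03-24 to 2032-01-01: 282 + 365 + 1 = 648 days (rest of 2030, 2031, to 2032-01-01 in 2032).
648 ÷ 7 = 92 full weeks with remainder 4, so 92 more Sundays after the first → 93.

93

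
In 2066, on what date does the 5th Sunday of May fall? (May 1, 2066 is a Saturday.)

May 30, 2066

May 2066 begins on a Saturday, so the first Sunday is May 2 (1 day later).
The 5th Sunday is 4 weeks later: 2 + 28 = 30.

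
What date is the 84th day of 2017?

January has 31 days (84 − 31 = 53 remain).
February has 28 days (53 − 28 = 25 remain).
25 into March → March 25.

25 March 2017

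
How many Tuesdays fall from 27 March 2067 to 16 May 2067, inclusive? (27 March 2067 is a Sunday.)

27 March 2067 is a Sunday; the first Tuesday on or after it is 29 March 2067 (2 days later).
From 29 March 2067 to 16 May 2067: 2 + 30 + 16 = 48 days (rest of March, April, May).
48 ÷ 7 = 6 full weeks with remainder 6, so 6 more Tuesdays after the first → 7.

7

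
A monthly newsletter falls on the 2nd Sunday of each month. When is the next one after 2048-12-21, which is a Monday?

December 2048 starts on a Tuesday; its first Sunday is the 6th, so the 2nd Sunday is the 13th — 2048-12-13.
That is not after 2048-12-21, so look at January 2049.
January 2049 starts on a Friday; its first Sunday is the 3rd, so the 2nd Sunday is the 10th — 2049-01-10.

2049-01-10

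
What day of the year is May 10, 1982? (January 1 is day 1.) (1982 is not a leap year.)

130

Days in months before May: 31 + 28 + 31 + 30 = 120.
Plus 10 days into May → day 130.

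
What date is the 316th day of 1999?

January has 31 days (316 − 31 = 285 remain).
February has 28 days (285 − 28 = 257 remain).
March has 31 days (257 − 31 = 226 remain).
April has 30 days (226 − 30 = 196 remain).
May has 31 days (196 − 31 = 165 remain).
June has 30 days (165 − 30 = 135 remain).
July has 31 days (135 − 31 = 104 remain).
August has 31 days (104 − 31 = 73 remain).
September has 30 days (73 − 30 = 43 remain).
October has 31 days (43 − 31 = 12 remain).
12 into November → November 12.

November 12, 1999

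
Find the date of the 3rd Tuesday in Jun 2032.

The first Tuesday of Jun 2032 is Jun 1.
The 3rd Tuesday is 2 weeks later: 1 + 14 = 15.

Jun 15, 2032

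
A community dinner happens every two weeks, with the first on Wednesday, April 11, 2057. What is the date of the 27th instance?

The 27th occurrence is 26 intervals after the first: 26 × 14 = 364 days after April 11, 2057.
April has 30 days — 19 days to the end of April leaves 345.
May has 31 days (314 left).
June has 30 days (284 left).
July has 31 days (253 left).
August has 31 days (222 left).
September has 30 days (192 left).
October has 31 days (161 left).
November has 30 days (131 left).
December has 31 days (100 left).
January has 31 days (69 left).
February has 28 days (41 left).
March has 31 days (10 left).
10 days into April → April 10, 2058.

April 10, 2058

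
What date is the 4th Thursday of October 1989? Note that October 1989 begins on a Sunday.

October 1989 begins on a Sunday, so the first Thursday is October 5 (4 days later).
The 4th Thursday is 3 weeks later: 5 + 21 = 26.

October 26, 1989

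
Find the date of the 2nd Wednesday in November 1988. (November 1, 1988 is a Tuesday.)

November 9, 1988

November 1988 begins on a Tuesday, so the first Wednesday is November 2 (1 day later).
The 2nd Wednesday is 1 weeks later: 2 + 7 = 9.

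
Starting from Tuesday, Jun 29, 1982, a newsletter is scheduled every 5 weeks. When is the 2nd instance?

The 2nd occurrence is 1 interval after the first: 1 × 35 = 35 days after Jun 29, 1982.
Jun has 30 days — 1 day to the end of Jun leaves 34.
Jul has 31 days (3 left).
3 days into Aug → Aug 3, 1982.

Aug 3, 1982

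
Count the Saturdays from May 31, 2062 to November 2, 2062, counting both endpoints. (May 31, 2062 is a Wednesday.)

22

May 31, 2062 is a Wednesday; the first Saturday on or after it is June 3, 2062 (3 days later).
From June 3, 2062 to November 2, 2062: 27 + 31 + 31 + 30 + 31 + 2 = 152 days (rest of June, July, August, September, October, November).
152 ÷ 7 = 21 full weeks with remainder 5, so 21 more Saturdays after the first → 22.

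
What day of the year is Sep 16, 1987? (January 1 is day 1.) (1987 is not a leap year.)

259

Days in months before Sep: 31 + 28 + 31 + 30 + 31 + 30 + 31 + 31 = 243.
Plus 16 days into Sep → day 259.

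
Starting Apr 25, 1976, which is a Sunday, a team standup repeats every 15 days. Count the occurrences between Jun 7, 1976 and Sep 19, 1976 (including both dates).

Occurrences land 15·i days after Apr 25, 1976 for i = 0, 1, 2, …
Jun 7, 1976 is 43 days after the start; 43 ÷ 15 = 2 remainder 13; since the remainder is 13, round up to i = 3. First occurrence in the window: #4 on Jun 9, 1976 (3×15 = 45 days in).
Sep 19, 1976 is 147 days after the start; 147 ÷ 15 = 9 remainder 12. Last occurrence in the window: #10 on Sep 7, 1976.
Occurrences #4 through #10: 7 in total.

7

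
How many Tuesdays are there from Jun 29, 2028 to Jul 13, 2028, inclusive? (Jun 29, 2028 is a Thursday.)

Jun 29, 2028 is a Thursday; the first Tuesday on or after it is Jul 4, 2028 (5 days later).
From Jul 4, 2028 to Jul 13, 2028 is 13 − 4 = 9 days.
9 ÷ 7 = 1 full weeks with remainder 2, so 1 more Tuesdays after the first → 2.

2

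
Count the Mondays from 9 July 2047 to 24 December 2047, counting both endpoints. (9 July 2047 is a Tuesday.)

9 July 2047 is a Tuesday; the first Monday on or after it is 15 July 2047 (6 days later).
From 15 July 2047 to 24 December 2047: 16 + 31 + 30 + 31 + 30 + 24 = 162 days (rest of July, August, September, October, November, December).
162 ÷ 7 = 23 full weeks with remainder 1, so 23 more Mondays after the first → 24.

24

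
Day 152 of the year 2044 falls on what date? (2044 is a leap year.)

Jan has 31 days (152 − 31 = 121 remain).
Feb has 29 days (121 − 29 = 92 remain).
Mar has 31 days (92 − 31 = 61 remain).
Apr has 30 days (61 − 30 = 31 remain).
31 into May → May 31.

May 31, 2044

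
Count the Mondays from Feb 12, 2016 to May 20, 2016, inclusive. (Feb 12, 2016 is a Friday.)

Feb 12, 2016 is a Friday; the first Monday on or after it is Feb 15, 2016 (3 days later).
From Feb 15, 2016 to May 20, 2016: 14 + 31 + 30 + 20 = 95 days (rest of Feb, Mar, Apr, May).
95 ÷ 7 = 13 full weeks with remainder 4, so 13 more Mondays after the first → 14.

14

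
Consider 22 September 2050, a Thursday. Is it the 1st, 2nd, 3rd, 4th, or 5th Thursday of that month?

4th

Day 22 falls in week ⌈22/7⌉ of the month.
Days 1–7 hold the 1st Thursday, 8–14 the 2nd, 15–21 the 3rd, 22–28 the 4th, 29–31 the 5th.
22 is in the range for the 4th.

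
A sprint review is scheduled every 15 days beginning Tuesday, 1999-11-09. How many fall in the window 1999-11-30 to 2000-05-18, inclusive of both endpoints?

Occurrences land 15·i days after 1999-11-09 for i = 0, 1, 2, …
1999-11-30 is 21 days after the start; 21 ÷ 15 = 1 remainder 6; since the remainder is 6, round up to i = 2. First occurrence in the window: #3 on 1999-12-09 (2×15 = 30 days in).
2000-05-18 is 191 days after the start; 191 ÷ 15 = 12 remainder 11. Last occurrence in the window: #13 on 2000-05-07.
Occurrences #3 through #13: 11 in total.

11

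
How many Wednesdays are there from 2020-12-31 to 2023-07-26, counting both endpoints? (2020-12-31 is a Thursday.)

2020-12-31 is a Thursday; the first Wednesday on or after it is 2021-01-06 (6 days later).
From 2021-01-06 to 2023-07-26: 359 + 365 + 207 = 931 days (rest of 2021, 2022, to 2023-07-26 in 2023).
931 ÷ 7 = 133 full weeks with remainder 0, so 133 more Wednesdays after the first → 134.

134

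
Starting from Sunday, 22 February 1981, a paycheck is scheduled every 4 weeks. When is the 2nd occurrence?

The 2nd occurrence is 1 interval after the first: 1 × 28 = 28 days after 22 February 1981.
February has 28 days — 6 days to the end of February leaves 22.
22 days into March → 22 March 1981.

22 March 1981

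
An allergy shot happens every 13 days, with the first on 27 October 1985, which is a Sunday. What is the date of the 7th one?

13 January 1986

The 7th occurrence is 6 intervals after the first: 6 × 13 = 78 days after 27 October 1985.
October has 31 days — 4 days to the end of October leaves 74.
November has 30 days (44 left).
December has 31 days (13 left).
13 days into January → 13 January 1986.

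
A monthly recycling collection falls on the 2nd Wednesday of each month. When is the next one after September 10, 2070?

September 2070 starts on a Monday; its first Wednesday is the 3rd, so the 2nd Wednesday is the 10th — September 10, 2070.
That is not after September 10, 2070, so look at October 2070.
October 2070 starts on a Wednesday; its first Wednesday is the 1st, so the 2nd Wednesday is the 8th — October 8, 2070.

October 8, 2070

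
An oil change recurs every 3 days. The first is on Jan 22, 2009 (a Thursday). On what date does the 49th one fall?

The 49th occurrence is 48 intervals after the first: 48 × 3 = 144 days after Jan 22, 2009.
Jan has 31 days — 9 days to the end of Jan leaves 135.
Feb has 28 days (107 left).
Mar has 31 days (76 left).
Apr has 30 days (46 left).
May has 31 days (15 left).
15 days into Jun → Jun 15, 2009.

Jun 15, 2009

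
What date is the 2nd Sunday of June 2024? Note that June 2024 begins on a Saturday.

June 2024 begins on a Saturday, so the first Sunday is June 2 (1 day later).
The 2nd Sunday is 1 weeks later: 2 + 7 = 9.

9 June 2024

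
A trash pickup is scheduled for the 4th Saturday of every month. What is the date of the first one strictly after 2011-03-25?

2011-03-26

March 2011 starts on a Tuesday; its first Saturday is the 5th, so the 4th Saturday is the 26th — 2011-03-26.
2011-03-26 is after 2011-03-25, so that is the next one.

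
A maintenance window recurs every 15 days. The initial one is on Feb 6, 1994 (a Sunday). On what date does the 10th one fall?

Jun 21, 1994

The 10th occurrence is 9 intervals after the first: 9 × 15 = 135 days after Feb 6, 1994.
Feb has 28 days — 22 days to the end of Feb leaves 113.
Mar has 31 days (82 left).
Apr has 30 days (52 left).
May has 31 days (21 left).
21 days into Jun → Jun 21, 1994.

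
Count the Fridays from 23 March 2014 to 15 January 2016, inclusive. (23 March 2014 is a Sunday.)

23 March 2014 is a Sunday; the first Friday on or after it is 28 March 2014 (5 days later).
From 28 March 2014 to 15 January 2016: 278 + 365 + 15 = 658 days (rest of 2014, 2015, to 15 January 2016 in 2016).
658 ÷ 7 = 94 full weeks with remainder 0, so 94 more Fridays after the first → 95.

95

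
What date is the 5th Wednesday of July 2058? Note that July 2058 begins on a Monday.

July 2058 begins on a Monday, so the first Wednesday is July 3 (2 days later).
The 5th Wednesday is 4 weeks later: 3 + 28 = 31.

31 July 2058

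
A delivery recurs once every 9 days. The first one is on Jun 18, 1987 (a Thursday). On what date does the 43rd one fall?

Jun 30, 1988

The 43rd occurrence is 42 intervals after the first: 42 × 9 = 378 days after Jun 18, 1987.
Jun has 30 days — 12 days to the end of Jun leaves 366.
Jul has 31 days (335 left).
Aug has 31 days (304 left).
Sep has 30 days (274 left).
Oct has 31 days (243 left).
Nov has 30 days (213 left).
Dec has 31 days (182 left).
Jan has 31 days (151 left).
Feb has 29 days (122 left).
Mar has 31 days (91 left).
Apr has 30 days (61 left).
May has 31 days (30 left).
30 days into Jun → Jun 30, 1988.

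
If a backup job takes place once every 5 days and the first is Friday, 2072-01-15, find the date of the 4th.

The 4th occurrence is 3 intervals after the first: 3 × 5 = 15 days after 2072-01-15.
15 days later is 2072-01-30.

2072-01-30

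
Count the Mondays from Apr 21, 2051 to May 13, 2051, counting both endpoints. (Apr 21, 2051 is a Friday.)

Apr 21, 2051 is a Friday; the first Monday on or after it is Apr 24, 2051 (3 days later).
From Apr 24, 2051 to May 13, 2051: 6 + 13 = 19 days (rest of Apr, May).
19 ÷ 7 = 2 full weeks with remainder 5, so 2 more Mondays after the first → 3.

3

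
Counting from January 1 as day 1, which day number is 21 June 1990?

Days in months before June: 31 + 28 + 31 + 30 + 31 = 151.
Plus 21 days into June → day 172.

172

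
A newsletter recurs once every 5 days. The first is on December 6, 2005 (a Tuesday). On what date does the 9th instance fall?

January 15, 2006

The 9th occurrence is 8 intervals after the first: 8 × 5 = 40 days after December 6, 2005.
December has 31 days — 25 days to the end of December leaves 15.
15 days into January → January 15, 2006.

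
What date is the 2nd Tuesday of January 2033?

January 2033 begins on a Saturday, so the first Tuesday is January 4 (3 days later).
The 2nd Tuesday is 1 weeks later: 4 + 7 = 11.

2033-01-11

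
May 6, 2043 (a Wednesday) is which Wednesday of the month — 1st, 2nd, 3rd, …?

Day 6 falls in week ⌈6/7⌉ of the month.
Days 1–7 hold the 1st Wednesday, 8–14 the 2nd, 15–21 the 3rd, 22–28 the 4th, 29–31 the 5th.
6 is in the range for the 1st.

1st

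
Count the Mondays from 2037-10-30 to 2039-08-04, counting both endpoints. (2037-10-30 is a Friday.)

92

2037-10-30 is a Friday; the first Monday on or after it is 2037-11-02 (3 days later).
From 2037-11-02 to 2039-08-04: 59 + 365 + 216 = 640 days (rest of 2037, 2038, to 2039-08-04 in 2039).
640 ÷ 7 = 91 full weeks with remainder 3, so 91 more Mondays after the first → 92.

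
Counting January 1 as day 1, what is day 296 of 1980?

October 22, 1980

January has 31 days (296 − 31 = 265 remain).
February has 29 days (265 − 29 = 236 remain).
March has 31 days (236 − 31 = 205 remain).
April has 30 days (205 − 30 = 175 remain).
May has 31 days (175 − 31 = 144 remain).
June has 30 days (144 − 30 = 114 remain).
July has 31 days (114 − 31 = 83 remain).
August has 31 days (83 − 31 = 52 remain).
September has 30 days (52 − 30 = 22 remain).
22 into October → October 22.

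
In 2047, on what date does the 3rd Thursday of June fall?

June 2047 begins on a Saturday, so the first Thursday is June 6 (5 days later).
The 3rd Thursday is 2 weeks later: 6 + 14 = 20.

20 June 2047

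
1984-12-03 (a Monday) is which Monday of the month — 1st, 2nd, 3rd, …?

Day 3 falls in week ⌈3/7⌉ of the month.
Days 1–7 hold the 1st Monday, 8–14 the 2nd, 15–21 the 3rd, 22–28 the 4th, 29–31 the 5th.
3 is in the range for the 1st.

1st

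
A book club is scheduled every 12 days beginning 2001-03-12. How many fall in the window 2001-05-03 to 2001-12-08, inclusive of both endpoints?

Occurrences land 12·i days after 2001-03-12 for i = 0, 1, 2, …
2001-05-03 is 52 days after the start; 52 ÷ 12 = 4 remainder 4; since the remainder is 4, round up to i = 5. First occurrence in the window: #6 on 2001-05-11 (5×12 = 60 days in).
2001-12-08 is 271 days after the start; 271 ÷ 12 = 22 remainder 7. Last occurrence in the window: #23 on 2001-12-01.
Occurrences #6 through #23: 18 in total.

18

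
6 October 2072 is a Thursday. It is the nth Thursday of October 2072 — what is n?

Day 6 falls in week ⌈6/7⌉ of the month.
Days 1–7 hold the 1st Thursday, 8–14 the 2nd, 15–21 the 3rd, 22–28 the 4th, 29–31 the 5th.
6 is in the range for the 1st.

1st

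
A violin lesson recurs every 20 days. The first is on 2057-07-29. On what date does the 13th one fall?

2058-03-26

The 13th occurrence is 12 intervals after the first: 12 × 20 = 240 days after 2057-07-29.
July has 31 days — 2 days to the end of July leaves 238.
August has 31 days (207 left).
September has 30 days (177 left).
October has 31 days (146 left).
November has 30 days (116 left).
December has 31 days (85 left).
January has 31 days (54 left).
February has 28 days (26 left).
26 days into March → 2058-03-26.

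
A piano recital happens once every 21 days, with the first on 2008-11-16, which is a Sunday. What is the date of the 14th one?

The 14th occurrence is 13 intervals after the first: 13 × 21 = 273 days after 2008-11-16.
November has 30 days — 14 days to the end of November leaves 259.
December has 31 days (228 left).
January has 31 days (197 left).
February has 28 days (169 left).
March has 31 days (138 left).
April has 30 days (108 left).
May has 31 days (77 left).
June has 30 days (47 left).
July has 31 days (16 left).
16 days into August → 2009-08-16.

2009-08-16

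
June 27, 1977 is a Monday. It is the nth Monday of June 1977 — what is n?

Day 27 falls in week ⌈27/7⌉ of the month.
Days 1–7 hold the 1st Monday, 8–14 the 2nd, 15–21 the 3rd, 22–28 the 4th, 29–31 the 5th.
27 is in the range for the 4th.

4th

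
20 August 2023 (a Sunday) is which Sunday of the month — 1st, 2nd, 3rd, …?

3rd

Day 20 falls in week ⌈20/7⌉ of the month.
Days 1–7 hold the 1st Sunday, 8–14 the 2nd, 15–21 the 3rd, 22–28 the 4th, 29–31 the 5th.
20 is in the range for the 3rd.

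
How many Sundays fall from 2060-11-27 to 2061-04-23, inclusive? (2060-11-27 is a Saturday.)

2060-11-27 is a Saturday; the first Sunday on or after it is 2060-11-28 (1 day later).
From 2060-11-28 to 2061-04-23: 2 + 31 + 31 + 28 + 31 + 23 = 146 days (rest of November, December, January, February, March, April).
146 ÷ 7 = 20 full weeks with remainder 6, so 20 more Sundays after the first → 21.

21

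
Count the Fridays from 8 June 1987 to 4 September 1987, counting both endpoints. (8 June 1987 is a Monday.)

13

8 June 1987 is a Monday; the first Friday on or after it is 12 June 1987 (4 days later).
From 12 June 1987 to 4 September 1987: 18 + 31 + 31 + 4 = 84 days (rest of June, July, August, September).
84 ÷ 7 = 12 full weeks with remainder 0, so 12 more Fridays after the first → 13.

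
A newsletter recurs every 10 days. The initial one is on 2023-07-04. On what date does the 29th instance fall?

2024-04-09

The 29th occurrence is 28 intervals after the first: 28 × 10 = 280 days after 2023-07-04.
July has 31 days — 27 days to the end of July leaves 253.
August has 31 days (222 left).
September has 30 days (192 left).
October has 31 days (161 left).
November has 30 days (131 left).
December has 31 days (100 left).
January has 31 days (69 left).
February has 29 days (40 left).
March has 31 days (9 left).
9 days into April → 2024-04-09.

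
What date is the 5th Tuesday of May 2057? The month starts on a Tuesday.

May 2057 begins on a Tuesday, so the first Tuesday is May 1.
The 5th Tuesday is 4 weeks later: 1 + 28 = 29.

2057-05-29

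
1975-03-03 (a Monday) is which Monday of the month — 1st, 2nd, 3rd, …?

Day 3 falls in week ⌈3/7⌉ of the month.
Days 1–7 hold the 1st Monday, 8–14 the 2nd, 15–21 the 3rd, 22–28 the 4th, 29–31 the 5th.
3 is in the range for the 1st.

1st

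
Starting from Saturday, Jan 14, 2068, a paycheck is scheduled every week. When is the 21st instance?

Jun 2, 2068

The 21st occurrence is 20 intervals after the first: 20 × 7 = 140 days after Jan 14, 2068.
Jan has 31 days — 17 days to the end of Jan leaves 123.
Feb has 29 days (94 left).
Mar has 31 days (63 left).
Apr has 30 days (33 left).
May has 31 days (2 left).
2 days into Jun → Jun 2, 2068.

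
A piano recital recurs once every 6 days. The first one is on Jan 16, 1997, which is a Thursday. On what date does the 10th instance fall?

Mar 11, 1997

The 10th occurrence is 9 intervals after the first: 9 × 6 = 54 days after Jan 16, 1997.
Jan has 31 days — 15 days to the end of Jan leaves 39.
Feb has 28 days (11 left).
11 days into Mar → Mar 11, 1997.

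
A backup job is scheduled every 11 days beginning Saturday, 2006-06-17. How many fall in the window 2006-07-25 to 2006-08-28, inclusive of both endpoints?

Occurrences land 11·i days after 2006-06-17 for i = 0, 1, 2, …
2006-07-25 is 38 days after the start; 38 ÷ 11 = 3 remainder 5; since the remainder is 5, round up to i = 4. First occurrence in the window: #5 on 2006-07-31 (4×11 = 44 days in).
2006-08-28 is 72 days after the start; 72 ÷ 11 = 6 remainder 6. Last occurrence in the window: #7 on 2006-08-22.
Occurrences #5 through #7: 3 in total.

3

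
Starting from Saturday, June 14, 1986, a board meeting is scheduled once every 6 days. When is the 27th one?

The 27th occurrence is 26 intervals after the first: 26 × 6 = 156 days after June 14, 1986.
June has 30 days — 16 days to the end of June leaves 140.
July has 31 days (109 left).
August has 31 days (78 left).
September has 30 days (48 left).
October has 31 days (17 left).
17 days into November → November 17, 1986.

November 17, 1986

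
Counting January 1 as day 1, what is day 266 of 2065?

January has 31 days (266 − 31 = 235 remain).
February has 28 days (235 − 28 = 207 remain).
March has 31 days (207 − 31 = 176 remain).
April has 30 days (176 − 30 = 146 remain).
May has 31 days (146 − 31 = 115 remain).
June has 30 days (115 − 30 = 85 remain).
July has 31 days (85 − 31 = 54 remain).
August has 31 days (54 − 31 = 23 remain).
23 into September → September 23.

2065-09-23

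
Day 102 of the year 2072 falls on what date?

11 April 2072

January has 31 days (102 − 31 = 71 remain).
February has 29 days (71 − 29 = 42 remain).
March has 31 days (42 − 31 = 11 remain).
11 into April → April 11.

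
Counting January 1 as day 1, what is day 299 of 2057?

January has 31 days (299 − 31 = 268 remain).
February has 28 days (268 − 28 = 240 remain).
March has 31 days (240 − 31 = 209 remain).
April has 30 days (209 − 30 = 179 remain).
May has 31 days (179 − 31 = 148 remain).
June has 30 days (148 − 30 = 118 remain).
July has 31 days (118 − 31 = 87 remain).
August has 31 days (87 − 31 = 56 remain).
September has 30 days (56 − 30 = 26 remain).
26 into October → October 26.

2057-10-26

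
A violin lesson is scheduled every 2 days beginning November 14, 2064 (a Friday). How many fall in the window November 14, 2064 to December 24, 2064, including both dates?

21

Occurrences land 2·i days after November 14, 2064 for i = 0, 1, 2, …
The window opens on the start date, so the first occurrence inside is #1 on November 14, 2064.
December 24, 2064 is 40 days after the start; 40 ÷ 2 = 20 remainder 0. Last occurrence in the window: #21 on December 24, 2064.
Occurrences #1 through #21: 21 in total.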